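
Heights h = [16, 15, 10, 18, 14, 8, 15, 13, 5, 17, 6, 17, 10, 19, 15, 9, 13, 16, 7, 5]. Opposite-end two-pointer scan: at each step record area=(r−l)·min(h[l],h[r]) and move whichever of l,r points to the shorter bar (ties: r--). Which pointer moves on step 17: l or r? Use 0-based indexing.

l

[0,19] min(16,5)*19=95 best=95 * → r--
[0,18] min(16,7)*18=126 best=126 * → r--
[0,17] min(16,16)*17=272 best=272 * → r--
[0,16] min(16,13)*16=208 best=272 → r--
[0,15] min(16,9)*15=135 best=272 → r--
[0,14] min(16,15)*14=210 best=272 → r--
[0,13] min(16,19)*13=208 best=272 → l++
[1,13] min(15,19)*12=180 best=272 → l++
[2,13] min(10,19)*11=110 best=272 → l++
[3,13] min(18,19)*10=180 best=272 → l++
[4,13] min(14,19)*9=126 best=272 → l++
[5,13] min(8,19)*8=64 best=272 → l++
[6,13] min(15,19)*7=105 best=272 → l++
[7,13] min(13,19)*6=78 best=272 → l++
[8,13] min(5,19)*5=25 best=272 → l++
[9,13] min(17,19)*4=68 best=272 → l++
[10,13] min(6,19)*3=18 best=272 → l++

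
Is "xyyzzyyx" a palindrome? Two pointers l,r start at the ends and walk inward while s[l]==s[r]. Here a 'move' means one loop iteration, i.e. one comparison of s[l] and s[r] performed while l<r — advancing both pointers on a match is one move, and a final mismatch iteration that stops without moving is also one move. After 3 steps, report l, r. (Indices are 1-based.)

l=4, r=5

l=1 r=8: 'x'=='x', l++,r--
l=2 r=7: 'y'=='y', l++,r--
l=3 r=6: 'y'=='y', l++,r--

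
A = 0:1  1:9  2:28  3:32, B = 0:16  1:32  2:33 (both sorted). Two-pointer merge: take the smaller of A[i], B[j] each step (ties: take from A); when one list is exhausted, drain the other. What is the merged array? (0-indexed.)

i=0 j=0: A[i]=1<=B[j]=16 take 1, i++
i=1 j=0: A[i]=9<=B[j]=16 take 9, i++
i=2 j=0: A[i]=28>B[j]=16 take 16, j++
i=2 j=1: A[i]=28<=B[j]=32 take 28, i++
i=3 j=1: A[i]=32<=B[j]=32 take 32, i++
i=4 j=1: A done, take B[j]=32, j++
i=4 j=2: A done, take B[j]=33, j++

[1, 9, 16, 28, 32, 32, 33]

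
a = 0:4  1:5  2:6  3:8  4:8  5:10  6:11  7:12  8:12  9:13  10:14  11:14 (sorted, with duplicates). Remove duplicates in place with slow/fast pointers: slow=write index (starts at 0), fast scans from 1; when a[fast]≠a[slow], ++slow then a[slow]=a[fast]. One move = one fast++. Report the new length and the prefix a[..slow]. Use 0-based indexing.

slow=0 fast=1: a[fast]=5≠a[slow]=4 write a[1]=5, slow++,fast++
slow=1 fast=2: a[fast]=6≠a[slow]=5 write a[2]=6, slow++,fast++
slow=2 fast=3: a[fast]=8≠a[slow]=6 write a[3]=8, slow++,fast++
slow=3 fast=4: a[fast]=8=a[slow] dup, fast++
slow=3 fast=5: a[fast]=10≠a[slow]=8 write a[4]=10, slow++,fast++
slow=4 fast=6: a[fast]=11≠a[slow]=10 write a[5]=11, slow++,fast++
slow=5 fast=7: a[fast]=12≠a[slow]=11 write a[6]=12, slow++,fast++
slow=6 fast=8: a[fast]=12=a[slow] dup, fast++
slow=6 fast=9: a[fast]=13≠a[slow]=12 write a[7]=13, slow++,fast++
slow=7 fast=10: a[fast]=14≠a[slow]=13 write a[8]=14, slow++,fast++
slow=8 fast=11: a[fast]=14=a[slow] dup, fast++

length 9; prefix = [4, 5, 6, 8, 10, 11, 12, 13, 14]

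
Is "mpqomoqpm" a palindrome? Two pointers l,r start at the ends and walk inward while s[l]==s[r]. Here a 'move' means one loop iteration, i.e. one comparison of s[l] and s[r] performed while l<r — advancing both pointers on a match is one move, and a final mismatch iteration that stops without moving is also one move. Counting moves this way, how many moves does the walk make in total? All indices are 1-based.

[1,9] 'm'=='m' → l++,r--
[2,8] 'p'=='p' → l++,r--
[3,7] 'q'=='q' → l++,r--
[4,6] 'o'=='o' → l++,r--

4 moves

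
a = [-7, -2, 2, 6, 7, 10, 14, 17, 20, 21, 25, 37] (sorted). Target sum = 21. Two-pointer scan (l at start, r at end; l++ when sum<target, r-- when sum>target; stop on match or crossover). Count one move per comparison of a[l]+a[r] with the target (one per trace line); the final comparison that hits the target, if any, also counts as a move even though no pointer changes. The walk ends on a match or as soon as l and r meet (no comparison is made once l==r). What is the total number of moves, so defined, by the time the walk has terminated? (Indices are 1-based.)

[1,12] -7+37=30 >21 → r--
[1,11] -7+25=18 <21 → l++
[2,11] -2+25=23 >21 → r--
[2,10] -2+21=19 <21 → l++
[3,10] 2+21=23 >21 → r--
[3,9] 2+20=22 >21 → r--
[3,8] 2+17=19 <21 → l++
[4,8] 6+17=23 >21 → r--
[4,7] 6+14=20 <21 → l++
[5,7] 7+14=21 → found

10 moves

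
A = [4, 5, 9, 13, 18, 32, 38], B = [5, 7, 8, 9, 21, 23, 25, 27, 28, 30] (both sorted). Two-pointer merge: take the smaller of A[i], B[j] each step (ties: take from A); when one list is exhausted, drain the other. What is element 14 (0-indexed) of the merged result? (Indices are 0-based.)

merged[14] = 30

i=0 j=0: A[i]=4<=B[j]=5 take 4, i++
i=1 j=0: A[i]=5<=B[j]=5 take 5, i++
i=2 j=0: A[i]=9>B[j]=5 take 5, j++
i=2 j=1: A[i]=9>B[j]=7 take 7, j++
i=2 j=2: A[i]=9>B[j]=8 take 8, j++
i=2 j=3: A[i]=9<=B[j]=9 take 9, i++
i=3 j=3: A[i]=13>B[j]=9 take 9, j++
i=3 j=4: A[i]=13<=B[j]=21 take 13, i++
i=4 j=4: A[i]=18<=B[j]=21 take 18, i++
i=5 j=4: A[i]=32>B[j]=21 take 21, j++
i=5 j=5: A[i]=32>B[j]=23 take 23, j++
i=5 j=6: A[i]=32>B[j]=25 take 25, j++
i=5 j=7: A[i]=32>B[j]=27 take 27, j++
i=5 j=8: A[i]=32>B[j]=28 take 28, j++
i=5 j=9: A[i]=32>B[j]=30 take 30, j++
i=5 j=10: B done, take A[i]=32, i++
i=6 j=10: B done, take A[i]=38, i++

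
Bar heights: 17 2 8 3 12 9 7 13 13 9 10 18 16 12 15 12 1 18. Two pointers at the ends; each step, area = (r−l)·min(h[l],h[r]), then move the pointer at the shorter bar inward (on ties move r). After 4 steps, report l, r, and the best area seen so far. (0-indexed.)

[0,17] min(17,18)*17=289 best=289 * → l++
[1,17] min(2,18)*16=32 best=289 → l++
[2,17] min(8,18)*15=120 best=289 → l++
[3,17] min(3,18)*14=42 best=289 → l++

l=4, r=17, best area=289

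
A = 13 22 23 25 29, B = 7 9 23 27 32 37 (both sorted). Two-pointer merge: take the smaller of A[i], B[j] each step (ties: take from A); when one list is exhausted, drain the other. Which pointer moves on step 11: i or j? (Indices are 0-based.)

i=0 j=0: A[i]=13>B[j]=7 take 7, j++
i=0 j=1: A[i]=13>B[j]=9 take 9, j++
i=0 j=2: A[i]=13<=B[j]=23 take 13, i++
i=1 j=2: A[i]=22<=B[j]=23 take 22, i++
i=2 j=2: A[i]=23<=B[j]=23 take 23, i++
i=3 j=2: A[i]=25>B[j]=23 take 23, j++
i=3 j=3: A[i]=25<=B[j]=27 take 25, i++
i=4 j=3: A[i]=29>B[j]=27 take 27, j++
i=4 j=4: A[i]=29<=B[j]=32 take 29, i++
i=5 j=4: A done, take B[j]=32, j++
i=5 j=5: A done, take B[j]=37, j++

j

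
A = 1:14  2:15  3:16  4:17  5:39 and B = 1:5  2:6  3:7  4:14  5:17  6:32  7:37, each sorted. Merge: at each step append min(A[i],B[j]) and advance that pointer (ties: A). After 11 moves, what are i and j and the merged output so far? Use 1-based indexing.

i=5, j=8, merged so far=[5, 6, 7, 14, 14, 15, 16, 17, 17, 32, 37]

[i=1,j=1] A[i]=14>B[j]=5 take 5 → j++
[i=1,j=2] A[i]=14>B[j]=6 take 6 → j++
[i=1,j=3] A[i]=14>B[j]=7 take 7 → j++
[i=1,j=4] A[i]=14<=B[j]=14 take 14 → i++
[i=2,j=4] A[i]=15>B[j]=14 take 14 → j++
[i=2,j=5] A[i]=15<=B[j]=17 take 15 → i++
[i=3,j=5] A[i]=16<=B[j]=17 take 16 → i++
[i=4,j=5] A[i]=17<=B[j]=17 take 17 → i++
[i=5,j=5] A[i]=39>B[j]=17 take 17 → j++
[i=5,j=6] A[i]=39>B[j]=32 take 32 → j++
[i=5,j=7] A[i]=39>B[j]=37 take 37 → j++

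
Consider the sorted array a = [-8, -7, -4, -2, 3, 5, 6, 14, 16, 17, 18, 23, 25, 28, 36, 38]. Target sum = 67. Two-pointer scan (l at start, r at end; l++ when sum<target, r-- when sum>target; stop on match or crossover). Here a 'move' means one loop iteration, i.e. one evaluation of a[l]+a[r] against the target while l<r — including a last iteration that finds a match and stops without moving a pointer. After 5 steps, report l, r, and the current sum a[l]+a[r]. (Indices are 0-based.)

l=5, r=15, sum=43

[0,15] -8+38=30 <67 → l++
[1,15] -7+38=31 <67 → l++
[2,15] -4+38=34 <67 → l++
[3,15] -2+38=36 <67 → l++
[4,15] 3+38=41 <67 → l++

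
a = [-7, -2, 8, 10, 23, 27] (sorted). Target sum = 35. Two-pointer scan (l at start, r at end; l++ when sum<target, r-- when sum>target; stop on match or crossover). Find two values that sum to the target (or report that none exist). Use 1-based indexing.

l=1 r=6: -7+27=20 <35, l++
l=2 r=6: -2+27=25 <35, l++
l=3 r=6: 8+27=35, found

(8, 27)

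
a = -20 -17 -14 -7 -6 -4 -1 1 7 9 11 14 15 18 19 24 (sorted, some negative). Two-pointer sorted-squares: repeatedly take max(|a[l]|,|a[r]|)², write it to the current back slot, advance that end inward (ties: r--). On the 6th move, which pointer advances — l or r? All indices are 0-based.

l=0 r=15: |-20|<=|24| out[15]=576, r--
l=0 r=14: |-20|>|19| out[14]=400, l++
l=1 r=14: |-17|<=|19| out[13]=361, r--
l=1 r=13: |-17|<=|18| out[12]=324, r--
l=1 r=12: |-17|>|15| out[11]=289, l++
l=2 r=12: |-14|<=|15| out[10]=225, r--

r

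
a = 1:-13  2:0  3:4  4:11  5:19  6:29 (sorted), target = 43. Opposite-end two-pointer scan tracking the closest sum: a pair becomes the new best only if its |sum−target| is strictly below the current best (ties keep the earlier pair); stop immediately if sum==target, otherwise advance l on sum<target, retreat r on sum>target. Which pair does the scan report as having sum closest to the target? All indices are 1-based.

pair (11, 29) with sum 40 (|Δ|=3)

[1,6] -13+29=16 d=27 * → l++
[2,6] 0+29=29 d=14 * → l++
[3,6] 4+29=33 d=10 * → l++
[4,6] 11+29=40 d=3 * → l++
[5,6] 19+29=48 d=5 → r--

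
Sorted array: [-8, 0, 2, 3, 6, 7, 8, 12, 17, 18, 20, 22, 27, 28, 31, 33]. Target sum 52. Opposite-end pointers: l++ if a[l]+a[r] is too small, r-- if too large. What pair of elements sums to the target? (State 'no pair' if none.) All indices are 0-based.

no pair

l=0 r=15: -8+33=25 <52, l++
l=1 r=15: 0+33=33 <52, l++
l=2 r=15: 2+33=35 <52, l++
l=3 r=15: 3+33=36 <52, l++
l=4 r=15: 6+33=39 <52, l++
l=5 r=15: 7+33=40 <52, l++
l=6 r=15: 8+33=41 <52, l++
l=7 r=15: 12+33=45 <52, l++
l=8 r=15: 17+33=50 <52, l++
l=9 r=15: 18+33=51 <52, l++
l=10 r=15: 20+33=53 >52, r--
l=10 r=14: 20+31=51 <52, l++
l=11 r=14: 22+31=53 >52, r--
l=11 r=13: 22+28=50 <52, l++
l=12 r=13: 27+28=55 >52, r--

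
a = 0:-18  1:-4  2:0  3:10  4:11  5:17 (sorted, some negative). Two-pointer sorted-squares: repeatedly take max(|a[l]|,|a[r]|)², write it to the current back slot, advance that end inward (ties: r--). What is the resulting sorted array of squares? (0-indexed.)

l=0 r=5: |-18|>|17| out[5]=324, l++
l=1 r=5: |-4|<=|17| out[4]=289, r--
l=1 r=4: |-4|<=|11| out[3]=121, r--
l=1 r=3: |-4|<=|10| out[2]=100, r--
l=1 r=2: |-4|>|0| out[1]=16, l++
l=2 r=2: |0|<=|0| out[0]=0, r--

[0, 16, 100, 121, 289, 324]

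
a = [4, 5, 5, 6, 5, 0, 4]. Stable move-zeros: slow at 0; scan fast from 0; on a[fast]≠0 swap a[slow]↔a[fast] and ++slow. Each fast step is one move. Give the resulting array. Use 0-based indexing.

[4, 5, 5, 6, 5, 4, 0]

(s=0,f=0) a[fast]=4≠0 swap→a[0]=4 → slow++,fast++
(s=1,f=1) a[fast]=5≠0 swap→a[1]=5 → slow++,fast++
(s=2,f=2) a[fast]=5≠0 swap→a[2]=5 → slow++,fast++
(s=3,f=3) a[fast]=6≠0 swap→a[3]=6 → slow++,fast++
(s=4,f=4) a[fast]=5≠0 swap→a[4]=5 → slow++,fast++
(s=5,f=5) a[fast]=0 → fast++
(s=5,f=6) a[fast]=4≠0 swap→a[5]=4 → slow++,fast++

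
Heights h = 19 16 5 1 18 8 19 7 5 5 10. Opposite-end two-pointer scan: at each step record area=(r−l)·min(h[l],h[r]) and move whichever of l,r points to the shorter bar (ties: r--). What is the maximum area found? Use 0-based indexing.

[0,10] min(19,10)*10=100 best=100 * → r--
[0,9] min(19,5)*9=45 best=100 → r--
[0,8] min(19,5)*8=40 best=100 → r--
[0,7] min(19,7)*7=49 best=100 → r--
[0,6] min(19,19)*6=114 best=114 * → r--
[0,5] min(19,8)*5=40 best=114 → r--
[0,4] min(19,18)*4=72 best=114 → r--
[0,3] min(19,1)*3=3 best=114 → r--
[0,2] min(19,5)*2=10 best=114 → r--
[0,1] min(19,16)*1=16 best=114 → r--

max area = 114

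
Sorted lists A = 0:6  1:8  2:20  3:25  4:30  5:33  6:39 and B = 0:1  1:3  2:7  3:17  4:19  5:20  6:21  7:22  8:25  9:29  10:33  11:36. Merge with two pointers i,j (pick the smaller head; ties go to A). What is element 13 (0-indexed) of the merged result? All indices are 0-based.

merged[13] = 29

[i=0,j=0] A[i]=6>B[j]=1 take 1 → j++
[i=0,j=1] A[i]=6>B[j]=3 take 3 → j++
[i=0,j=2] A[i]=6<=B[j]=7 take 6 → i++
[i=1,j=2] A[i]=8>B[j]=7 take 7 → j++
[i=1,j=3] A[i]=8<=B[j]=17 take 8 → i++
[i=2,j=3] A[i]=20>B[j]=17 take 17 → j++
[i=2,j=4] A[i]=20>B[j]=19 take 19 → j++
[i=2,j=5] A[i]=20<=B[j]=20 take 20 → i++
[i=3,j=5] A[i]=25>B[j]=20 take 20 → j++
[i=3,j=6] A[i]=25>B[j]=21 take 21 → j++
[i=3,j=7] A[i]=25>B[j]=22 take 22 → j++
[i=3,j=8] A[i]=25<=B[j]=25 take 25 → i++
[i=4,j=8] A[i]=30>B[j]=25 take 25 → j++
[i=4,j=9] A[i]=30>B[j]=29 take 29 → j++
[i=4,j=10] A[i]=30<=B[j]=33 take 30 → i++
[i=5,j=10] A[i]=33<=B[j]=33 take 33 → i++
[i=6,j=10] A[i]=39>B[j]=33 take 33 → j++
[i=6,j=11] A[i]=39>B[j]=36 take 36 → j++
[i=6,j=12] B done, take A[i]=39 → i++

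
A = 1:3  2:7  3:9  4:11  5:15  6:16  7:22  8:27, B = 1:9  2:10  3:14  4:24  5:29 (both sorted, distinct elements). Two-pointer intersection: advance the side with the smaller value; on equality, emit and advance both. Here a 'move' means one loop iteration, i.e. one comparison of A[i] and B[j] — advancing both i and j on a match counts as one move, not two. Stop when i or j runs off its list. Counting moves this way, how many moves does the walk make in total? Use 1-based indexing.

i=1 j=1: 3<9, i++
i=2 j=1: 7<9, i++
i=3 j=1: 9==9 emit, i++,j++
i=4 j=2: 11>10, j++
i=4 j=3: 11<14, i++
i=5 j=3: 15>14, j++
i=5 j=4: 15<24, i++
i=6 j=4: 16<24, i++
i=7 j=4: 22<24, i++
i=8 j=4: 27>24, j++
i=8 j=5: 27<29, i++

11 moves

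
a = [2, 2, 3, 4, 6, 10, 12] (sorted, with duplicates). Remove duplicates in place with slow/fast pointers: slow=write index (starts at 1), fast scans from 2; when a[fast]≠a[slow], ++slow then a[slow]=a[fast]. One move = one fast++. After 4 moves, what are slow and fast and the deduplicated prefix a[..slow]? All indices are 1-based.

slow=1 fast=2: a[fast]=2=a[slow] dup, fast++
slow=1 fast=3: a[fast]=3≠a[slow]=2 write a[2]=3, slow++,fast++
slow=2 fast=4: a[fast]=4≠a[slow]=3 write a[3]=4, slow++,fast++
slow=3 fast=5: a[fast]=6≠a[slow]=4 write a[4]=6, slow++,fast++

slow=4, fast=6, prefix=[2, 3, 4, 6]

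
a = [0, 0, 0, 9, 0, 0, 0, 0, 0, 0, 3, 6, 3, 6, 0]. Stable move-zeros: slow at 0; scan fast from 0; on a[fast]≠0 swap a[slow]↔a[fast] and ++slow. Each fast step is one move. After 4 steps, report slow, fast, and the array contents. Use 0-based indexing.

slow=1, fast=4, a=[9, 0, 0, 0, 0, 0, 0, 0, 0, 0, 3, 6, 3, 6, 0]

(s=0,f=0) a[fast]=0 → fast++
(s=0,f=1) a[fast]=0 → fast++
(s=0,f=2) a[fast]=0 → fast++
(s=0,f=3) a[fast]=9≠0 swap→a[0]=9 → slow++,fast++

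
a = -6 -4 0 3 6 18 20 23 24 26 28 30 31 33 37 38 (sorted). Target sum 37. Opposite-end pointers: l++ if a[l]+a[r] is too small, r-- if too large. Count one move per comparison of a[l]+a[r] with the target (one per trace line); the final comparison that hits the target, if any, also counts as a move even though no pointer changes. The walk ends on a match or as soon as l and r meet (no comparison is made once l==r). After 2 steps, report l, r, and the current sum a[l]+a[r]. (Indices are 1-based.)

l=3, r=16, sum=38

l=1 r=16: -6+38=32 <37, l++
l=2 r=16: -4+38=34 <37, l++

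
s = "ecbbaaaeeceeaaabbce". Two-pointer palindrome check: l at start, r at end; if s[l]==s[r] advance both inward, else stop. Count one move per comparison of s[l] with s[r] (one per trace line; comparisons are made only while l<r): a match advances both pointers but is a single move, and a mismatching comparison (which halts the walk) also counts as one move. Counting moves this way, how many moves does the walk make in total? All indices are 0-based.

[0,18] 'e'=='e' → l++,r--
[1,17] 'c'=='c' → l++,r--
[2,16] 'b'=='b' → l++,r--
[3,15] 'b'=='b' → l++,r--
[4,14] 'a'=='a' → l++,r--
[5,13] 'a'=='a' → l++,r--
[6,12] 'a'=='a' → l++,r--
[7,11] 'e'=='e' → l++,r--
[8,10] 'e'=='e' → l++,r--

9 moves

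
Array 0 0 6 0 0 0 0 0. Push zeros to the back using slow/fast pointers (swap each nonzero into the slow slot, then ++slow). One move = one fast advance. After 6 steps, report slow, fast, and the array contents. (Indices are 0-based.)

slow=1, fast=6, a=[6, 0, 0, 0, 0, 0, 0, 0]

slow=0 fast=0: a[fast]=0, fast++
slow=0 fast=1: a[fast]=0, fast++
slow=0 fast=2: a[fast]=6≠0 swap→a[0]=6, slow++,fast++
slow=1 fast=3: a[fast]=0, fast++
slow=1 fast=4: a[fast]=0, fast++
slow=1 fast=5: a[fast]=0, fast++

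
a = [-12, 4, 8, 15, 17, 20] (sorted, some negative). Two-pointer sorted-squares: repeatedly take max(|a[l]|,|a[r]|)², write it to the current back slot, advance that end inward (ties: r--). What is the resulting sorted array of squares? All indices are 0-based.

[0,5] |-12|<=|20| out[5]=400 → r--
[0,4] |-12|<=|17| out[4]=289 → r--
[0,3] |-12|<=|15| out[3]=225 → r--
[0,2] |-12|>|8| out[2]=144 → l++
[1,2] |4|<=|8| out[1]=64 → r--
[1,1] |4|<=|4| out[0]=16 → r--

[16, 64, 144, 225, 289, 400]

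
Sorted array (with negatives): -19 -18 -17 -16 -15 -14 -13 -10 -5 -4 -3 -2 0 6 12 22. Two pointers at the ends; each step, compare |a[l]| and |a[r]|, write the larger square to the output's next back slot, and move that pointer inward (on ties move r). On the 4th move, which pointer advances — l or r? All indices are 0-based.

l

l=0 r=15: |-19|<=|22| out[15]=484, r--
l=0 r=14: |-19|>|12| out[14]=361, l++
l=1 r=14: |-18|>|12| out[13]=324, l++
l=2 r=14: |-17|>|12| out[12]=289, l++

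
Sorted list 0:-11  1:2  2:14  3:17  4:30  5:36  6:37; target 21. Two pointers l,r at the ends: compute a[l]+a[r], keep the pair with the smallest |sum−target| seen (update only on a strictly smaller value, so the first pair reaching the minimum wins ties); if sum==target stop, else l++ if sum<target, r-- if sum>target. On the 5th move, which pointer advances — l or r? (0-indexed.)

l

[0,6] -11+37=26 d=5 * → r--
[0,5] -11+36=25 d=4 * → r--
[0,4] -11+30=19 d=2 * → l++
[1,4] 2+30=32 d=11 → r--
[1,3] 2+17=19 d=2 → l++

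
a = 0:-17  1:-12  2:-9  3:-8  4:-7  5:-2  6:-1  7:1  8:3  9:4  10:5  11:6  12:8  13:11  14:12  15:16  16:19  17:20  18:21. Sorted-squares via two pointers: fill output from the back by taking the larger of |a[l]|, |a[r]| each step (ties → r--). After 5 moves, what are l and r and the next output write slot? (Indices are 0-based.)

[0,18] |-17|<=|21| out[18]=441 → r--
[0,17] |-17|<=|20| out[17]=400 → r--
[0,16] |-17|<=|19| out[16]=361 → r--
[0,15] |-17|>|16| out[15]=289 → l++
[1,15] |-12|<=|16| out[14]=256 → r--

l=1, r=14, next write slot=13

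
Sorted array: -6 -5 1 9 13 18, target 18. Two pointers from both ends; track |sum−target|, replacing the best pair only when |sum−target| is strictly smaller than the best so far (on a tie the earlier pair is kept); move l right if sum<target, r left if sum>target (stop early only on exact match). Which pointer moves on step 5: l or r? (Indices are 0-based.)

l=0 r=5: -6+18=12 d=6 *, l++
l=1 r=5: -5+18=13 d=5 *, l++
l=2 r=5: 1+18=19 d=1 *, r--
l=2 r=4: 1+13=14 d=4, l++
l=3 r=4: 9+13=22 d=4, r--

r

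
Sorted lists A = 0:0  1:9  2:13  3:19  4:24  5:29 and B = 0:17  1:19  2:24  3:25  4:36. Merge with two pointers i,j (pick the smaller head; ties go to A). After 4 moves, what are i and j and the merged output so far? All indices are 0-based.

i=0 j=0: A[i]=0<=B[j]=17 take 0, i++
i=1 j=0: A[i]=9<=B[j]=17 take 9, i++
i=2 j=0: A[i]=13<=B[j]=17 take 13, i++
i=3 j=0: A[i]=19>B[j]=17 take 17, j++

i=3, j=1, merged so far=[0, 9, 13, 17]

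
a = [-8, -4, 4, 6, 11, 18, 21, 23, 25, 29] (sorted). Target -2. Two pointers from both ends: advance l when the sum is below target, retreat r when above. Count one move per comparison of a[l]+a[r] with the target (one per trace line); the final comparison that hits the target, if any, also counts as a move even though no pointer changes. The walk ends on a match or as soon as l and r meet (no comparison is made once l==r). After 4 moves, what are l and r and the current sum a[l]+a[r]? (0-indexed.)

l=0, r=5, sum=10

l=0 r=9: -8+29=21 >-2, r--
l=0 r=8: -8+25=17 >-2, r--
l=0 r=7: -8+23=15 >-2, r--
l=0 r=6: -8+21=13 >-2, r--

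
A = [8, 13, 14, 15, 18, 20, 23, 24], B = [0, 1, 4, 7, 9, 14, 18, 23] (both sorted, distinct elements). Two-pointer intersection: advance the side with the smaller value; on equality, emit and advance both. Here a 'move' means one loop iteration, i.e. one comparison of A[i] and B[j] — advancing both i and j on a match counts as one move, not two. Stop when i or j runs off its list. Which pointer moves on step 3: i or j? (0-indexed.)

j

[i=0,j=0] 8>0 → j++
[i=0,j=1] 8>1 → j++
[i=0,j=2] 8>4 → j++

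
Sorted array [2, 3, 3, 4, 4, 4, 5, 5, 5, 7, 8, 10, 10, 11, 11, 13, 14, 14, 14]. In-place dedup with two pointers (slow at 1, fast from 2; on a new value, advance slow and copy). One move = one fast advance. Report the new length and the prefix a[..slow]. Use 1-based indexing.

length 10; prefix = [2, 3, 4, 5, 7, 8, 10, 11, 13, 14]

slow=1 fast=2: a[fast]=3≠a[slow]=2 write a[2]=3, slow++,fast++
slow=2 fast=3: a[fast]=3=a[slow] dup, fast++
slow=2 fast=4: a[fast]=4≠a[slow]=3 write a[3]=4, slow++,fast++
slow=3 fast=5: a[fast]=4=a[slow] dup, fast++
slow=3 fast=6: a[fast]=4=a[slow] dup, fast++
slow=3 fast=7: a[fast]=5≠a[slow]=4 write a[4]=5, slow++,fast++
slow=4 fast=8: a[fast]=5=a[slow] dup, fast++
slow=4 fast=9: a[fast]=5=a[slow] dup, fast++
slow=4 fast=10: a[fast]=7≠a[slow]=5 write a[5]=7, slow++,fast++
slow=5 fast=11: a[fast]=8≠a[slow]=7 write a[6]=8, slow++,fast++
slow=6 fast=12: a[fast]=10≠a[slow]=8 write a[7]=10, slow++,fast++
slow=7 fast=13: a[fast]=10=a[slow] dup, fast++
slow=7 fast=14: a[fast]=11≠a[slow]=10 write a[8]=11, slow++,fast++
slow=8 fast=15: a[fast]=11=a[slow] dup, fast++
slow=8 fast=16: a[fast]=13≠a[slow]=11 write a[9]=13, slow++,fast++
slow=9 fast=17: a[fast]=14≠a[slow]=13 write a[10]=14, slow++,fast++
slow=10 fast=18: a[fast]=14=a[slow] dup, fast++
slow=10 fast=19: a[fast]=14=a[slow] dup, fast++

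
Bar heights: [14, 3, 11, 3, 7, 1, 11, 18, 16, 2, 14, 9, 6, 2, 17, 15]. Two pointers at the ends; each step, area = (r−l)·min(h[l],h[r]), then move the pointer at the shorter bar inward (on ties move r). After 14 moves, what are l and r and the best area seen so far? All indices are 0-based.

l=7, r=8, best area=210

[0,15] min(14,15)*15=210 best=210 * → l++
[1,15] min(3,15)*14=42 best=210 → l++
[2,15] min(11,15)*13=143 best=210 → l++
[3,15] min(3,15)*12=36 best=210 → l++
[4,15] min(7,15)*11=77 best=210 → l++
[5,15] min(1,15)*10=10 best=210 → l++
[6,15] min(11,15)*9=99 best=210 → l++
[7,15] min(18,15)*8=120 best=210 → r--
[7,14] min(18,17)*7=119 best=210 → r--
[7,13] min(18,2)*6=12 best=210 → r--
[7,12] min(18,6)*5=30 best=210 → r--
[7,11] min(18,9)*4=36 best=210 → r--
[7,10] min(18,14)*3=42 best=210 → r--
[7,9] min(18,2)*2=4 best=210 → r--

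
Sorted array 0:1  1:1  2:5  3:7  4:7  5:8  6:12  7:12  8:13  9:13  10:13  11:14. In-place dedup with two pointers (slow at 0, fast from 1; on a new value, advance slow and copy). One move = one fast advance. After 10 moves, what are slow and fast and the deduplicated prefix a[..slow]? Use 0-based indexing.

slow=0 fast=1: a[fast]=1=a[slow] dup, fast++
slow=0 fast=2: a[fast]=5≠a[slow]=1 write a[1]=5, slow++,fast++
slow=1 fast=3: a[fast]=7≠a[slow]=5 write a[2]=7, slow++,fast++
slow=2 fast=4: a[fast]=7=a[slow] dup, fast++
slow=2 fast=5: a[fast]=8≠a[slow]=7 write a[3]=8, slow++,fast++
slow=3 fast=6: a[fast]=12≠a[slow]=8 write a[4]=12, slow++,fast++
slow=4 fast=7: a[fast]=12=a[slow] dup, fast++
slow=4 fast=8: a[fast]=13≠a[slow]=12 write a[5]=13, slow++,fast++
slow=5 fast=9: a[fast]=13=a[slow] dup, fast++
slow=5 fast=10: a[fast]=13=a[slow] dup, fast++

slow=5, fast=11, prefix=[1, 5, 7, 8, 12, 13]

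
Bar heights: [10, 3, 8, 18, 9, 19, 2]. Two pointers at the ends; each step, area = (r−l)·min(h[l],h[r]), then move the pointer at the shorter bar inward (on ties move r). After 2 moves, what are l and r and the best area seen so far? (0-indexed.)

l=1, r=5, best area=50

[0,6] min(10,2)*6=12 best=12 * → r--
[0,5] min(10,19)*5=50 best=50 * → l++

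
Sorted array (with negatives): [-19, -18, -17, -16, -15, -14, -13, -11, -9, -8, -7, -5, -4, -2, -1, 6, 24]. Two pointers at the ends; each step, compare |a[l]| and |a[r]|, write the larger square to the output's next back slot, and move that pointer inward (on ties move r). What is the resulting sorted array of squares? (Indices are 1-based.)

[1, 4, 16, 25, 36, 49, 64, 81, 121, 169, 196, 225, 256, 289, 324, 361, 576]

l=1 r=17: |-19|<=|24| out[17]=576, r--
l=1 r=16: |-19|>|6| out[16]=361, l++
l=2 r=16: |-18|>|6| out[15]=324, l++
l=3 r=16: |-17|>|6| out[14]=289, l++
l=4 r=16: |-16|>|6| out[13]=256, l++
l=5 r=16: |-15|>|6| out[12]=225, l++
l=6 r=16: |-14|>|6| out[11]=196, l++
l=7 r=16: |-13|>|6| out[10]=169, l++
l=8 r=16: |-11|>|6| out[9]=121, l++
l=9 r=16: |-9|>|6| out[8]=81, l++
l=10 r=16: |-8|>|6| out[7]=64, l++
l=11 r=16: |-7|>|6| out[6]=49, l++
l=12 r=16: |-5|<=|6| out[5]=36, r--
l=12 r=15: |-5|>|-1| out[4]=25, l++
l=13 r=15: |-4|>|-1| out[3]=16, l++
l=14 r=15: |-2|>|-1| out[2]=4, l++
l=15 r=15: |-1|<=|-1| out[1]=1, r--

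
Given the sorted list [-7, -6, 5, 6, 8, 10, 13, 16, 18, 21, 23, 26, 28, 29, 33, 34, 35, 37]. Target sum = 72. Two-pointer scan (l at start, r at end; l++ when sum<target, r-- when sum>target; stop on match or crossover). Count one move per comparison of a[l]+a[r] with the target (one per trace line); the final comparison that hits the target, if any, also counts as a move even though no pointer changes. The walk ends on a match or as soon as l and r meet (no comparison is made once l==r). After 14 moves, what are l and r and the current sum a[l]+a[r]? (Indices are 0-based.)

[0,17] -7+37=30 <72 → l++
[1,17] -6+37=31 <72 → l++
[2,17] 5+37=42 <72 → l++
[3,17] 6+37=43 <72 → l++
[4,17] 8+37=45 <72 → l++
[5,17] 10+37=47 <72 → l++
[6,17] 13+37=50 <72 → l++
[7,17] 16+37=53 <72 → l++
[8,17] 18+37=55 <72 → l++
[9,17] 21+37=58 <72 → l++
[10,17] 23+37=60 <72 → l++
[11,17] 26+37=63 <72 → l++
[12,17] 28+37=65 <72 → l++
[13,17] 29+37=66 <72 → l++

l=14, r=17, sum=70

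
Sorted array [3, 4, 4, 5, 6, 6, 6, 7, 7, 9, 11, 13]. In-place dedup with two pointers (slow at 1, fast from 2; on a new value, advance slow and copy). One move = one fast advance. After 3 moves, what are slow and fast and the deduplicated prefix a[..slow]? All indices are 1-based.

(s=1,f=2) a[fast]=4≠a[slow]=3 write a[2]=4 → slow++,fast++
(s=2,f=3) a[fast]=4=a[slow] dup → fast++
(s=2,f=4) a[fast]=5≠a[slow]=4 write a[3]=5 → slow++,fast++

slow=3, fast=5, prefix=[3, 4, 5]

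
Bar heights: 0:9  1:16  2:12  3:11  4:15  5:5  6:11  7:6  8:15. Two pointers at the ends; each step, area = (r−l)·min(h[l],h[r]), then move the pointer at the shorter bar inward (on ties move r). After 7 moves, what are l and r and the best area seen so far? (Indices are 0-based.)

l=1, r=2, best area=105

l=0 r=8: min(9,15)*8=72 best=72 *, l++
l=1 r=8: min(16,15)*7=105 best=105 *, r--
l=1 r=7: min(16,6)*6=36 best=105, r--
l=1 r=6: min(16,11)*5=55 best=105, r--
l=1 r=5: min(16,5)*4=20 best=105, r--
l=1 r=4: min(16,15)*3=45 best=105, r--
l=1 r=3: min(16,11)*2=22 best=105, r--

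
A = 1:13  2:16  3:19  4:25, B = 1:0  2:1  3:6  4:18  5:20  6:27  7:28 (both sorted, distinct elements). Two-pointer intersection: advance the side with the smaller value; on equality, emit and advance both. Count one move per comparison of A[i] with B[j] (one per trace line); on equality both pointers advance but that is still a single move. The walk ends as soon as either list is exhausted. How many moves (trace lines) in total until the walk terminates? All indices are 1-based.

i=1 j=1: 13>0, j++
i=1 j=2: 13>1, j++
i=1 j=3: 13>6, j++
i=1 j=4: 13<18, i++
i=2 j=4: 16<18, i++
i=3 j=4: 19>18, j++
i=3 j=5: 19<20, i++
i=4 j=5: 25>20, j++
i=4 j=6: 25<27, i++

9 moves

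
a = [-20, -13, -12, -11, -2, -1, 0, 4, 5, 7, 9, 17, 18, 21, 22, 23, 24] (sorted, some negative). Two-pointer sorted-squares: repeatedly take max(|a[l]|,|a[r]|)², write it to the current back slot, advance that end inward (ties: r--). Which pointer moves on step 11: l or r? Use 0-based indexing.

r

l=0 r=16: |-20|<=|24| out[16]=576, r--
l=0 r=15: |-20|<=|23| out[15]=529, r--
l=0 r=14: |-20|<=|22| out[14]=484, r--
l=0 r=13: |-20|<=|21| out[13]=441, r--
l=0 r=12: |-20|>|18| out[12]=400, l++
l=1 r=12: |-13|<=|18| out[11]=324, r--
l=1 r=11: |-13|<=|17| out[10]=289, r--
l=1 r=10: |-13|>|9| out[9]=169, l++
l=2 r=10: |-12|>|9| out[8]=144, l++
l=3 r=10: |-11|>|9| out[7]=121, l++
l=4 r=10: |-2|<=|9| out[6]=81, r--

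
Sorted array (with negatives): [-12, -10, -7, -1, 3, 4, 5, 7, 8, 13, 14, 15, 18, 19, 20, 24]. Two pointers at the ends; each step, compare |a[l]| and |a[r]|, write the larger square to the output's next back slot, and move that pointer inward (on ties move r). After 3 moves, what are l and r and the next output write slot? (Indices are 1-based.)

l=1, r=13, next write slot=13

[1,16] |-12|<=|24| out[16]=576 → r--
[1,15] |-12|<=|20| out[15]=400 → r--
[1,14] |-12|<=|19| out[14]=361 → r--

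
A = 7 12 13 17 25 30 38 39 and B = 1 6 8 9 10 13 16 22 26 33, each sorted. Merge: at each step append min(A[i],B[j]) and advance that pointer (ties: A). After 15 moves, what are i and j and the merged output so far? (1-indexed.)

i=1 j=1: A[i]=7>B[j]=1 take 1, j++
i=1 j=2: A[i]=7>B[j]=6 take 6, j++
i=1 j=3: A[i]=7<=B[j]=8 take 7, i++
i=2 j=3: A[i]=12>B[j]=8 take 8, j++
i=2 j=4: A[i]=12>B[j]=9 take 9, j++
i=2 j=5: A[i]=12>B[j]=10 take 10, j++
i=2 j=6: A[i]=12<=B[j]=13 take 12, i++
i=3 j=6: A[i]=13<=B[j]=13 take 13, i++
i=4 j=6: A[i]=17>B[j]=13 take 13, j++
i=4 j=7: A[i]=17>B[j]=16 take 16, j++
i=4 j=8: A[i]=17<=B[j]=22 take 17, i++
i=5 j=8: A[i]=25>B[j]=22 take 22, j++
i=5 j=9: A[i]=25<=B[j]=26 take 25, i++
i=6 j=9: A[i]=30>B[j]=26 take 26, j++
i=6 j=10: A[i]=30<=B[j]=33 take 30, i++

i=7, j=10, merged so far=[1, 6, 7, 8, 9, 10, 12, 13, 13, 16, 17, 22, 25, 26, 30]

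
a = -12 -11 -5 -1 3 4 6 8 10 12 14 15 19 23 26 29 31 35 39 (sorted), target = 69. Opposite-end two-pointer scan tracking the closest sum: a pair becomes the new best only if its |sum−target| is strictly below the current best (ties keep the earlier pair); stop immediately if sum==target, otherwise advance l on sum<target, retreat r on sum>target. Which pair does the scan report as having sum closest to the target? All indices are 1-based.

pair (29, 39) with sum 68 (|Δ|=1)

[1,19] -12+39=27 d=42 * → l++
[2,19] -11+39=28 d=41 * → l++
[3,19] -5+39=34 d=35 * → l++
[4,19] -1+39=38 d=31 * → l++
[5,19] 3+39=42 d=27 * → l++
[6,19] 4+39=43 d=26 * → l++
[7,19] 6+39=45 d=24 * → l++
[8,19] 8+39=47 d=22 * → l++
[9,19] 10+39=49 d=20 * → l++
[10,19] 12+39=51 d=18 * → l++
[11,19] 14+39=53 d=16 * → l++
[12,19] 15+39=54 d=15 * → l++
[13,19] 19+39=58 d=11 * → l++
[14,19] 23+39=62 d=7 * → l++
[15,19] 26+39=65 d=4 * → l++
[16,19] 29+39=68 d=1 * → l++
[17,19] 31+39=70 d=1 → r--
[17,18] 31+35=66 d=3 → l++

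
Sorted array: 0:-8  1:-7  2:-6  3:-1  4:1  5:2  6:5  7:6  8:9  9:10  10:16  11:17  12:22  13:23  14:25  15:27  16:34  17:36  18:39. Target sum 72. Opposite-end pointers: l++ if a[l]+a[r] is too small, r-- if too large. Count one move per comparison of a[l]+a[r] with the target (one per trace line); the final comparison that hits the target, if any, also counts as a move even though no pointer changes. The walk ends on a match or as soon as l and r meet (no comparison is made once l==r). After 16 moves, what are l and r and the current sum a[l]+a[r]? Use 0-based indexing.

l=16, r=18, sum=73

l=0 r=18: -8+39=31 <72, l++
l=1 r=18: -7+39=32 <72, l++
l=2 r=18: -6+39=33 <72, l++
l=3 r=18: -1+39=38 <72, l++
l=4 r=18: 1+39=40 <72, l++
l=5 r=18: 2+39=41 <72, l++
l=6 r=18: 5+39=44 <72, l++
l=7 r=18: 6+39=45 <72, l++
l=8 r=18: 9+39=48 <72, l++
l=9 r=18: 10+39=49 <72, l++
l=10 r=18: 16+39=55 <72, l++
l=11 r=18: 17+39=56 <72, l++
l=12 r=18: 22+39=61 <72, l++
l=13 r=18: 23+39=62 <72, l++
l=14 r=18: 25+39=64 <72, l++
l=15 r=18: 27+39=66 <72, l++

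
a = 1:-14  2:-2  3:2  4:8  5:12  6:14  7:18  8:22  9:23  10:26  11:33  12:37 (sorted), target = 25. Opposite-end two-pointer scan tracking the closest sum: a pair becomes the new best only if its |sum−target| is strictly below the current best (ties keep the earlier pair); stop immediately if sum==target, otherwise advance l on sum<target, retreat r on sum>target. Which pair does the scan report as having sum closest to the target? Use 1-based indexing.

pair (2, 23) with sum 25 (|Δ|=0)

[1,12] -14+37=23 d=2 * → l++
[2,12] -2+37=35 d=10 → r--
[2,11] -2+33=31 d=6 → r--
[2,10] -2+26=24 d=1 * → l++
[3,10] 2+26=28 d=3 → r--
[3,9] 2+23=25 d=0 * → stop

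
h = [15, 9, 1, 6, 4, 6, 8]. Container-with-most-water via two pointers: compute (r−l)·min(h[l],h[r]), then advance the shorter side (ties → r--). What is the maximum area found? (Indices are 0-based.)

[0,6] min(15,8)*6=48 best=48 * → r--
[0,5] min(15,6)*5=30 best=48 → r--
[0,4] min(15,4)*4=16 best=48 → r--
[0,3] min(15,6)*3=18 best=48 → r--
[0,2] min(15,1)*2=2 best=48 → r--
[0,1] min(15,9)*1=9 best=48 → r--

max area = 48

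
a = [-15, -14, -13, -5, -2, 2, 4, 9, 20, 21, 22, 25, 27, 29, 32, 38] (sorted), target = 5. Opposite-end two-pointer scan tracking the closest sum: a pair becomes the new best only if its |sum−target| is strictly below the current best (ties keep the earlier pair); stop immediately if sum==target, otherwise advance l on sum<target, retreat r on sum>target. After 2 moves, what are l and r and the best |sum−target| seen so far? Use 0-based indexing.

l=0, r=13, best |Δ|=12

[0,15] -15+38=23 d=18 * → r--
[0,14] -15+32=17 d=12 * → r--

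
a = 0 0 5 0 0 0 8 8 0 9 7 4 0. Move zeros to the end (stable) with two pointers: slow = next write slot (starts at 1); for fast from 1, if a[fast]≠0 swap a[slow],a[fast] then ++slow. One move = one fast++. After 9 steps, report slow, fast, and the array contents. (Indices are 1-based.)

slow=4, fast=10, a=[5, 8, 8, 0, 0, 0, 0, 0, 0, 9, 7, 4, 0]

slow=1 fast=1: a[fast]=0, fast++
slow=1 fast=2: a[fast]=0, fast++
slow=1 fast=3: a[fast]=5≠0 swap→a[1]=5, slow++,fast++
slow=2 fast=4: a[fast]=0, fast++
slow=2 fast=5: a[fast]=0, fast++
slow=2 fast=6: a[fast]=0, fast++
slow=2 fast=7: a[fast]=8≠0 swap→a[2]=8, slow++,fast++
slow=3 fast=8: a[fast]=8≠0 swap→a[3]=8, slow++,fast++
slow=4 fast=9: a[fast]=0, fast++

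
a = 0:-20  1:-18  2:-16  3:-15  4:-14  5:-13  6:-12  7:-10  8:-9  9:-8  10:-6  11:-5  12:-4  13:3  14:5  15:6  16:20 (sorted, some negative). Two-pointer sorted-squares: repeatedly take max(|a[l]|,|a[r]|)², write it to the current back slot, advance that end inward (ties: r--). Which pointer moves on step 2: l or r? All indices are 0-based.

[0,16] |-20|<=|20| out[16]=400 → r--
[0,15] |-20|>|6| out[15]=400 → l++

l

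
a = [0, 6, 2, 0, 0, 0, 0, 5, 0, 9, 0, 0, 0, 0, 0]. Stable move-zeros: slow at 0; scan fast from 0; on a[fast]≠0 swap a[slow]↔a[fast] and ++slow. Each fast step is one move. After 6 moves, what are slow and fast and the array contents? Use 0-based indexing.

slow=2, fast=6, a=[6, 2, 0, 0, 0, 0, 0, 5, 0, 9, 0, 0, 0, 0, 0]

(s=0,f=0) a[fast]=0 → fast++
(s=0,f=1) a[fast]=6≠0 swap→a[0]=6 → slow++,fast++
(s=1,f=2) a[fast]=2≠0 swap→a[1]=2 → slow++,fast++
(s=2,f=3) a[fast]=0 → fast++
(s=2,f=4) a[fast]=0 → fast++
(s=2,f=5) a[fast]=0 → fast++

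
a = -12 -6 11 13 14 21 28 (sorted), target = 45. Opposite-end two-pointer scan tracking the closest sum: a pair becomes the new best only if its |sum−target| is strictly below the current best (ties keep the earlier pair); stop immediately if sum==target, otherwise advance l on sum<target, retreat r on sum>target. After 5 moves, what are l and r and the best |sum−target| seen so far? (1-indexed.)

l=1 r=7: -12+28=16 d=29 *, l++
l=2 r=7: -6+28=22 d=23 *, l++
l=3 r=7: 11+28=39 d=6 *, l++
l=4 r=7: 13+28=41 d=4 *, l++
l=5 r=7: 14+28=42 d=3 *, l++

l=6, r=7, best |Δ|=3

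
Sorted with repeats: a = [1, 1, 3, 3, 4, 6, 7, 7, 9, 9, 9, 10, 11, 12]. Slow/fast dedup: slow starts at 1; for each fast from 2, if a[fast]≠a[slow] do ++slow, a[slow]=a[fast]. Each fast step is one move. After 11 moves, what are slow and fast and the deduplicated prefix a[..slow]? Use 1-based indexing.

slow=7, fast=13, prefix=[1, 3, 4, 6, 7, 9, 10]

slow=1 fast=2: a[fast]=1=a[slow] dup, fast++
slow=1 fast=3: a[fast]=3≠a[slow]=1 write a[2]=3, slow++,fast++
slow=2 fast=4: a[fast]=3=a[slow] dup, fast++
slow=2 fast=5: a[fast]=4≠a[slow]=3 write a[3]=4, slow++,fast++
slow=3 fast=6: a[fast]=6≠a[slow]=4 write a[4]=6, slow++,fast++
slow=4 fast=7: a[fast]=7≠a[slow]=6 write a[5]=7, slow++,fast++
slow=5 fast=8: a[fast]=7=a[slow] dup, fast++
slow=5 fast=9: a[fast]=9≠a[slow]=7 write a[6]=9, slow++,fast++
slow=6 fast=10: a[fast]=9=a[slow] dup, fast++
slow=6 fast=11: a[fast]=9=a[slow] dup, fast++
slow=6 fast=12: a[fast]=10≠a[slow]=9 write a[7]=10, slow++,fast++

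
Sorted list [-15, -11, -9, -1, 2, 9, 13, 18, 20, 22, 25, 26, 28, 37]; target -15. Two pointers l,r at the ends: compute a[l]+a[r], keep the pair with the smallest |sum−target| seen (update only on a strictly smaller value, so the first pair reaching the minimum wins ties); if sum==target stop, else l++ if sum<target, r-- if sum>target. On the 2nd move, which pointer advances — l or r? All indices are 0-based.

l=0 r=13: -15+37=22 d=37 *, r--
l=0 r=12: -15+28=13 d=28 *, r--

r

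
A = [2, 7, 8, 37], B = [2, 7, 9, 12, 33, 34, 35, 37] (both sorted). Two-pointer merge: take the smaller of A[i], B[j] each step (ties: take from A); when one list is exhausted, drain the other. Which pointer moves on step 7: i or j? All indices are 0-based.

i=0 j=0: A[i]=2<=B[j]=2 take 2, i++
i=1 j=0: A[i]=7>B[j]=2 take 2, j++
i=1 j=1: A[i]=7<=B[j]=7 take 7, i++
i=2 j=1: A[i]=8>B[j]=7 take 7, j++
i=2 j=2: A[i]=8<=B[j]=9 take 8, i++
i=3 j=2: A[i]=37>B[j]=9 take 9, j++
i=3 j=3: A[i]=37>B[j]=12 take 12, j++

j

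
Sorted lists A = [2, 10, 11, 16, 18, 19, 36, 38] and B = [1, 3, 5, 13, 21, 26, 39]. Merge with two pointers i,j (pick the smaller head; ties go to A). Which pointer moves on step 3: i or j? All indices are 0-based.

j

[i=0,j=0] A[i]=2>B[j]=1 take 1 → j++
[i=0,j=1] A[i]=2<=B[j]=3 take 2 → i++
[i=1,j=1] A[i]=10>B[j]=3 take 3 → j++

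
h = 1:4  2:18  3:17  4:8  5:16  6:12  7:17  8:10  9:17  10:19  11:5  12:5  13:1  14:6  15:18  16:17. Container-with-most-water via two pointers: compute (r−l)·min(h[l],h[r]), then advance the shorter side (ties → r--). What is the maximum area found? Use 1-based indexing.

max area = 238

l=1 r=16: min(4,17)*15=60 best=60 *, l++
l=2 r=16: min(18,17)*14=238 best=238 *, r--
l=2 r=15: min(18,18)*13=234 best=238, r--
l=2 r=14: min(18,6)*12=72 best=238, r--
l=2 r=13: min(18,1)*11=11 best=238, r--
l=2 r=12: min(18,5)*10=50 best=238, r--
l=2 r=11: min(18,5)*9=45 best=238, r--
l=2 r=10: min(18,19)*8=144 best=238, l++
l=3 r=10: min(17,19)*7=119 best=238, l++
l=4 r=10: min(8,19)*6=48 best=238, l++
l=5 r=10: min(16,19)*5=80 best=238, l++
l=6 r=10: min(12,19)*4=48 best=238, l++
l=7 r=10: min(17,19)*3=51 best=238, l++
l=8 r=10: min(10,19)*2=20 best=238, l++
l=9 r=10: min(17,19)*1=17 best=238, l++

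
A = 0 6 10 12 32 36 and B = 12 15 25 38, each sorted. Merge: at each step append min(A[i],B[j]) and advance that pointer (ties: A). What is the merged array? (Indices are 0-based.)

[0, 6, 10, 12, 12, 15, 25, 32, 36, 38]

i=0 j=0: A[i]=0<=B[j]=12 take 0, i++
i=1 j=0: A[i]=6<=B[j]=12 take 6, i++
i=2 j=0: A[i]=10<=B[j]=12 take 10, i++
i=3 j=0: A[i]=12<=B[j]=12 take 12, i++
i=4 j=0: A[i]=32>B[j]=12 take 12, j++
i=4 j=1: A[i]=32>B[j]=15 take 15, j++
i=4 j=2: A[i]=32>B[j]=25 take 25, j++
i=4 j=3: A[i]=32<=B[j]=38 take 32, i++
i=5 j=3: A[i]=36<=B[j]=38 take 36, i++
i=6 j=3: A done, take B[j]=38, j++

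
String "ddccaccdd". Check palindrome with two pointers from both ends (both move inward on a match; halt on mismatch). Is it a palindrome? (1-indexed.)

palindrome

l=1 r=9: 'd'=='d', l++,r--
l=2 r=8: 'd'=='d', l++,r--
l=3 r=7: 'c'=='c', l++,r--
l=4 r=6: 'c'=='c', l++,r--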